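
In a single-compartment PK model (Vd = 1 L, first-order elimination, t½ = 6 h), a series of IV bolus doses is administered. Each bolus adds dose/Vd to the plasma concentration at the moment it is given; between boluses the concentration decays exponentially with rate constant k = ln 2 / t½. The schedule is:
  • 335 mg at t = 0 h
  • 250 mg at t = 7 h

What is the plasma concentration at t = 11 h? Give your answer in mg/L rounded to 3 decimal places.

k = ln 2 / 6 = 0.11552 per h
Dose 1 (335 mg at t=0 h): 335·exp(−0.11552·11) = 94.006 mg/L
Dose 2 (250 mg at t=7 h): 250·exp(−0.11552·4) = 157.490 mg/L
C(11) = 94.006 + 157.490 = 251.496 mg/L

251.496 mg/L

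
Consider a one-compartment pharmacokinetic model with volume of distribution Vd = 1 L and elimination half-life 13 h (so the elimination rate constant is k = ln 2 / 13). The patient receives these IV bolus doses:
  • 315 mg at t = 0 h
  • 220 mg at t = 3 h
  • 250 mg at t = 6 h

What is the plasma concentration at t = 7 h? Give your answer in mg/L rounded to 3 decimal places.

631.644 mg/L

k = ln 2 / 13 = 0.05332 per h
Dose 1 (315 mg at t=0 h): 315·exp(−0.05332·7) = 216.879 mg/L
Dose 2 (220 mg at t=3 h): 220·exp(−0.05332·4) = 177.745 mg/L
Dose 3 (250 mg at t=6 h): 250·exp(−0.05332·1) = 237.019 mg/L
C(7) = 216.879 + 177.745 + 237.019 = 631.644 mg/L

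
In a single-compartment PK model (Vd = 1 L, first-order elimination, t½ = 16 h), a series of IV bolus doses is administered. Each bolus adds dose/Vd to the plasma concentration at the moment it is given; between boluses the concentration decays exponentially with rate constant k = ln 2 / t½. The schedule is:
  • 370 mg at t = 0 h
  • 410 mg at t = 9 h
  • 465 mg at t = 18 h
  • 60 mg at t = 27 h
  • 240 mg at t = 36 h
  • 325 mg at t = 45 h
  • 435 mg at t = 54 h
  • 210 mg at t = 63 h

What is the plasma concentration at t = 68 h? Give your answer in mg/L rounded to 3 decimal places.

k = ln 2 / 16 = 0.04332 per h
Dose 1 (370 mg at t=0 h): 370·exp(−0.04332·68) = 19.446 mg/L
Dose 2 (410 mg at t=9 h): 410·exp(−0.04332·59) = 31.823 mg/L
Dose 3 (465 mg at t=18 h): 465·exp(−0.04332·50) = 53.301 mg/L
Dose 4 (60 mg at t=27 h): 60·exp(−0.04332·41) = 10.157 mg/L
Dose 5 (240 mg at t=36 h): 240·exp(−0.04332·32) = 60.000 mg/L
Dose 6 (325 mg at t=45 h): 325·exp(−0.04332·23) = 119.992 mg/L
Dose 7 (435 mg at t=54 h): 435·exp(−0.04332·14) = 237.185 mg/L
Dose 8 (210 mg at t=63 h): 210·exp(−0.04332·5) = 169.101 mg/L
C(68) = 19.446 + 31.823 + 53.301 + 10.157 + 60.000 + 119.992 + 237.185 + 169.101 = 701.005 mg/L

701.005 mg/L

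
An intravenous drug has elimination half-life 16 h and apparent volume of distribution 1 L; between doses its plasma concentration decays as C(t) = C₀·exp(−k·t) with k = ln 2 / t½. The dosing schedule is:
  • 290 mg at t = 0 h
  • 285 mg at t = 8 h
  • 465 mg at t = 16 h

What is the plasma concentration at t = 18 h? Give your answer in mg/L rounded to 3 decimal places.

k = ln 2 / 16 = 0.04332 per h
Dose 1 (290 mg at t=0 h): 290·exp(−0.04332·18) = 132.966 mg/L
Dose 2 (285 mg at t=8 h): 285·exp(−0.04332·10) = 184.800 mg/L
Dose 3 (465 mg at t=16 h): 465·exp(−0.04332·2) = 426.407 mg/L
C(18) = 132.966 + 184.800 + 426.407 = 744.172 mg/L

744.172 mg/L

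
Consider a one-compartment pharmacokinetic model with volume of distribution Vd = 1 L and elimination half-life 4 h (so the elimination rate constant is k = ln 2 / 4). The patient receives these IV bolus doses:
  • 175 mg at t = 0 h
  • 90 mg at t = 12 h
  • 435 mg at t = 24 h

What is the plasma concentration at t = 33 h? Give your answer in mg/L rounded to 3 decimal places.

94.387 mg/L

k = ln 2 / 4 = 0.17329 per h
Dose 1 (175 mg at t=0 h): 175·exp(−0.17329·33) = 0.575 mg/L
Dose 2 (90 mg at t=12 h): 90·exp(−0.17329·21) = 2.365 mg/L
Dose 3 (435 mg at t=24 h): 435·exp(−0.17329·9) = 91.447 mg/L
C(33) = 0.575 + 2.365 + 91.447 = 94.387 mg/L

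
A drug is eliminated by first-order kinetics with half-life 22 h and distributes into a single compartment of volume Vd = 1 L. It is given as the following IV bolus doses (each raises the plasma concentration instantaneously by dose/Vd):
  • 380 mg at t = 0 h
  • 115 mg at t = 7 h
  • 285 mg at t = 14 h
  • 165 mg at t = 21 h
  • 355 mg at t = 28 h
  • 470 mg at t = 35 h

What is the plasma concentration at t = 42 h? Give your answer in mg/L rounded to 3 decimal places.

947.811 mg/L

k = ln 2 / 22 = 0.03151 per h
Dose 1 (380 mg at t=0 h): 380·exp(−0.03151·42) = 101.179 mg/L
Dose 2 (115 mg at t=7 h): 115·exp(−0.03151·35) = 38.176 mg/L
Dose 3 (285 mg at t=14 h): 285·exp(−0.03151·28) = 117.955 mg/L
Dose 4 (165 mg at t=21 h): 165·exp(−0.03151·21) = 85.141 mg/L
Dose 5 (355 mg at t=28 h): 355·exp(−0.03151·14) = 228.383 mg/L
Dose 6 (470 mg at t=35 h): 470·exp(−0.03151·7) = 376.978 mg/L
C(42) = 101.179 + 38.176 + 117.955 + 85.141 + 228.383 + 376.978 = 947.811 mg/L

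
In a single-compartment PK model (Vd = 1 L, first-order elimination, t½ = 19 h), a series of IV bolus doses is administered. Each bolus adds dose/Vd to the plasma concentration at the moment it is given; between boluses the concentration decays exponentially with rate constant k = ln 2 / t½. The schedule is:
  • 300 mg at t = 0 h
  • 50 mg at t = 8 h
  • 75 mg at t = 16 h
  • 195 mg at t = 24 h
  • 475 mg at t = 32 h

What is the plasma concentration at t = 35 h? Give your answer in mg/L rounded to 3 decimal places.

696.147 mg/L

k = ln 2 / 19 = 0.03648 per h
Dose 1 (300 mg at t=0 h): 300·exp(−0.03648·35) = 83.674 mg/L
Dose 2 (50 mg at t=8 h): 50·exp(−0.03648·27) = 18.672 mg/L
Dose 3 (75 mg at t=16 h): 75·exp(−0.03648·19) = 37.500 mg/L
Dose 4 (195 mg at t=24 h): 195·exp(−0.03648·11) = 130.543 mg/L
Dose 5 (475 mg at t=32 h): 475·exp(−0.03648·3) = 425.758 mg/L
C(35) = 83.674 + 18.672 + 37.500 + 130.543 + 425.758 = 696.147 mg/L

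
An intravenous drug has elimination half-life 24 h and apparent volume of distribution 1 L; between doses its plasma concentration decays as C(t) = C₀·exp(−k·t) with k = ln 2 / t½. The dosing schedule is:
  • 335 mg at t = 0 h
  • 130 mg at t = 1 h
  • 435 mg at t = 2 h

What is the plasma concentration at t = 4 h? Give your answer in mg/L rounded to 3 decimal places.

k = ln 2 / 24 = 0.02888 per h
Dose 1 (335 mg at t=0 h): 335·exp(−0.02888·4) = 298.451 mg/L
Dose 2 (130 mg at t=1 h): 130·exp(−0.02888·3) = 119.211 mg/L
Dose 3 (435 mg at t=2 h): 435·exp(−0.02888·2) = 410.585 mg/L
C(4) = 298.451 + 119.211 + 410.585 = 828.247 mg/L

828.247 mg/L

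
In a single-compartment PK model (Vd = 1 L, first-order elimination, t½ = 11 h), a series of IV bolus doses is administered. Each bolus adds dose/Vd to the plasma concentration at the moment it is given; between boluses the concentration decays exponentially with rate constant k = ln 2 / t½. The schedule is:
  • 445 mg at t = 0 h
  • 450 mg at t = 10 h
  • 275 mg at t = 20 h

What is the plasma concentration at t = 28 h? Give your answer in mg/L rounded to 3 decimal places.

k = ln 2 / 11 = 0.06301 per h
Dose 1 (445 mg at t=0 h): 445·exp(−0.06301·28) = 76.226 mg/L
Dose 2 (450 mg at t=10 h): 450·exp(−0.06301·18) = 144.750 mg/L
Dose 3 (275 mg at t=20 h): 275·exp(−0.06301·8) = 166.112 mg/L
C(28) = 76.226 + 144.750 + 166.112 = 387.088 mg/L

387.088 mg/L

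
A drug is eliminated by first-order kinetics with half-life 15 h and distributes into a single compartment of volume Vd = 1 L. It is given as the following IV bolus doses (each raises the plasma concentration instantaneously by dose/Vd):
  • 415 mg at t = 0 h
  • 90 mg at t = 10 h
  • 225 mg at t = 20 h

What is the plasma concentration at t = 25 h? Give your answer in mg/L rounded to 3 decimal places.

354.299 mg/L

k = ln 2 / 15 = 0.04621 per h
Dose 1 (415 mg at t=0 h): 415·exp(−0.04621·25) = 130.717 mg/L
Dose 2 (90 mg at t=10 h): 90·exp(−0.04621·15) = 45.000 mg/L
Dose 3 (225 mg at t=20 h): 225·exp(−0.04621·5) = 178.583 mg/L
C(25) = 130.717 + 45.000 + 178.583 = 354.299 mg/L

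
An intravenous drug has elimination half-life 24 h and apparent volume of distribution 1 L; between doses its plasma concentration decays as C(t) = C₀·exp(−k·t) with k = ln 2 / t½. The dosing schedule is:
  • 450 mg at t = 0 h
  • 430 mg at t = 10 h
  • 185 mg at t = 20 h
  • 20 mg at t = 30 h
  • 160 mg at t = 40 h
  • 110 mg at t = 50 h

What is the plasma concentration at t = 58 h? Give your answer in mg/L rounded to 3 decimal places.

k = ln 2 / 24 = 0.02888 per h
Dose 1 (450 mg at t=0 h): 450·exp(−0.02888·58) = 84.280 mg/L
Dose 2 (430 mg at t=10 h): 430·exp(−0.02888·48) = 107.500 mg/L
Dose 3 (185 mg at t=20 h): 185·exp(−0.02888·38) = 61.736 mg/L
Dose 4 (20 mg at t=30 h): 20·exp(−0.02888·28) = 8.909 mg/L
Dose 5 (160 mg at t=40 h): 160·exp(−0.02888·18) = 95.137 mg/L
Dose 6 (110 mg at t=50 h): 110·exp(−0.02888·8) = 87.307 mg/L
C(58) = 84.280 + 107.500 + 61.736 + 8.909 + 95.137 + 87.307 = 444.869 mg/L

444.869 mg/L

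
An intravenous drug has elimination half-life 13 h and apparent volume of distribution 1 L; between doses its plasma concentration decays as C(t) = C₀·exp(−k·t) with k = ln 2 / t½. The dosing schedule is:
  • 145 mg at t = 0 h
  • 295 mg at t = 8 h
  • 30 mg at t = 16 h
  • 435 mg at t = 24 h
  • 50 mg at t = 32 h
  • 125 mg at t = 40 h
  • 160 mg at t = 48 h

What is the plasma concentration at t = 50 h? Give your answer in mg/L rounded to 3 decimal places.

391.459 mg/L

k = ln 2 / 13 = 0.05332 per h
Dose 1 (145 mg at t=0 h): 145·exp(−0.05332·50) = 10.082 mg/L
Dose 2 (295 mg at t=8 h): 295·exp(−0.05332·42) = 31.424 mg/L
Dose 3 (30 mg at t=16 h): 30·exp(−0.05332·34) = 4.896 mg/L
Dose 4 (435 mg at t=24 h): 435·exp(−0.05332·26) = 108.750 mg/L
Dose 5 (50 mg at t=32 h): 50·exp(−0.05332·18) = 19.150 mg/L
Dose 6 (125 mg at t=40 h): 125·exp(−0.05332·10) = 73.341 mg/L
Dose 7 (160 mg at t=48 h): 160·exp(−0.05332·2) = 143.816 mg/L
C(50) = 10.082 + 31.424 + 4.896 + 108.750 + 19.150 + 73.341 + 143.816 = 391.459 mg/L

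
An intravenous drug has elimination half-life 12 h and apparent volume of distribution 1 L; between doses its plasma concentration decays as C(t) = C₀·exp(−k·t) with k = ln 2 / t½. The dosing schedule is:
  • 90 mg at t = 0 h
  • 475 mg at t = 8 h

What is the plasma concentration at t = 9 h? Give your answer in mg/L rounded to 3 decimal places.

k = ln 2 / 12 = 0.05776 per h
Dose 1 (90 mg at t=0 h): 90·exp(−0.05776·9) = 53.514 mg/L
Dose 2 (475 mg at t=8 h): 475·exp(−0.05776·1) = 448.340 mg/L
C(9) = 53.514 + 448.340 = 501.855 mg/L

501.855 mg/L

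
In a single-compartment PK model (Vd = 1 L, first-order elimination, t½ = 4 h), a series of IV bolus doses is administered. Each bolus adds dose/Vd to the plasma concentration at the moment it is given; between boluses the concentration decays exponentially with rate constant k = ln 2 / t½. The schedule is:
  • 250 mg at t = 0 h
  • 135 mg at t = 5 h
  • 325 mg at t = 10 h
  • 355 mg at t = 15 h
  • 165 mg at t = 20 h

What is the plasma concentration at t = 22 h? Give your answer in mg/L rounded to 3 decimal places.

k = ln 2 / 4 = 0.17329 per h
Dose 1 (250 mg at t=0 h): 250·exp(−0.17329·22) = 5.524 mg/L
Dose 2 (135 mg at t=5 h): 135·exp(−0.17329·17) = 7.095 mg/L
Dose 3 (325 mg at t=10 h): 325·exp(−0.17329·12) = 40.625 mg/L
Dose 4 (355 mg at t=15 h): 355·exp(−0.17329·7) = 105.542 mg/L
Dose 5 (165 mg at t=20 h): 165·exp(−0.17329·2) = 116.673 mg/L
C(22) = 5.524 + 7.095 + 40.625 + 105.542 + 116.673 = 275.459 mg/L

275.459 mg/L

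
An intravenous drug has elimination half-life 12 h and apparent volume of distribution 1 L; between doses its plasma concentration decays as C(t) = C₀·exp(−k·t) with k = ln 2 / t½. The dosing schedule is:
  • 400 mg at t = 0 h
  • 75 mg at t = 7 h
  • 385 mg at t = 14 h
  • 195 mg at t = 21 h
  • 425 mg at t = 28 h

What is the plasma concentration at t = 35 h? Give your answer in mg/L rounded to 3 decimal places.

k = ln 2 / 12 = 0.05776 per h
Dose 1 (400 mg at t=0 h): 400·exp(−0.05776·35) = 52.973 mg/L
Dose 2 (75 mg at t=7 h): 75·exp(−0.05776·28) = 14.882 mg/L
Dose 3 (385 mg at t=14 h): 385·exp(−0.05776·21) = 114.461 mg/L
Dose 4 (195 mg at t=21 h): 195·exp(−0.05776·14) = 86.863 mg/L
Dose 5 (425 mg at t=28 h): 425·exp(−0.05776·7) = 283.653 mg/L
C(35) = 52.973 + 14.882 + 114.461 + 86.863 + 283.653 = 552.832 mg/L

552.832 mg/L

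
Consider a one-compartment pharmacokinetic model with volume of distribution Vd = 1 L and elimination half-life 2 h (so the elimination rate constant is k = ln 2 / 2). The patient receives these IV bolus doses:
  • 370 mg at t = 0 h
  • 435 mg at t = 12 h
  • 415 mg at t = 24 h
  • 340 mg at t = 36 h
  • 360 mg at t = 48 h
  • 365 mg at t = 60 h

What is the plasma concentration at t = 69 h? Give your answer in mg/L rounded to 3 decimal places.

k = ln 2 / 2 = 0.34657 per h
Dose 1 (370 mg at t=0 h): 370·exp(−0.34657·69) = 0.000 mg/L
Dose 2 (435 mg at t=12 h): 435·exp(−0.34657·57) = 0.000 mg/L
Dose 3 (415 mg at t=24 h): 415·exp(−0.34657·45) = 0.000 mg/L
Dose 4 (340 mg at t=36 h): 340·exp(−0.34657·33) = 0.004 mg/L
Dose 5 (360 mg at t=48 h): 360·exp(−0.34657·21) = 0.249 mg/L
Dose 6 (365 mg at t=60 h): 365·exp(−0.34657·9) = 16.131 mg/L
C(69) = 0.000 + 0.000 + 0.000 + 0.004 + 0.249 + 16.131 = 16.383 mg/L

16.383 mg/L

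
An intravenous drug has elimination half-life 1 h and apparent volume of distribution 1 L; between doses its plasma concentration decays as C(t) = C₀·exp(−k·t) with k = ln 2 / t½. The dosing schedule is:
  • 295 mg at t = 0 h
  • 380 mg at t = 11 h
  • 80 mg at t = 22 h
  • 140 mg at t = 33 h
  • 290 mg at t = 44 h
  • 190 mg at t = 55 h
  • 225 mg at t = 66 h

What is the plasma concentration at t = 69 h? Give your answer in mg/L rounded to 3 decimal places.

k = ln 2 / 1 = 0.69315 per h
Dose 1 (295 mg at t=0 h): 295·exp(−0.69315·69) = 0.000 mg/L
Dose 2 (380 mg at t=11 h): 380·exp(−0.69315·58) = 0.000 mg/L
Dose 3 (80 mg at t=22 h): 80·exp(−0.69315·47) = 0.000 mg/L
Dose 4 (140 mg at t=33 h): 140·exp(−0.69315·36) = 0.000 mg/L
Dose 5 (290 mg at t=44 h): 290·exp(−0.69315·25) = 0.000 mg/L
Dose 6 (190 mg at t=55 h): 190·exp(−0.69315·14) = 0.012 mg/L
Dose 7 (225 mg at t=66 h): 225·exp(−0.69315·3) = 28.125 mg/L
C(69) = 0.000 + 0.000 + 0.000 + 0.000 + 0.000 + 0.012 + 28.125 = 28.137 mg/L

28.137 mg/L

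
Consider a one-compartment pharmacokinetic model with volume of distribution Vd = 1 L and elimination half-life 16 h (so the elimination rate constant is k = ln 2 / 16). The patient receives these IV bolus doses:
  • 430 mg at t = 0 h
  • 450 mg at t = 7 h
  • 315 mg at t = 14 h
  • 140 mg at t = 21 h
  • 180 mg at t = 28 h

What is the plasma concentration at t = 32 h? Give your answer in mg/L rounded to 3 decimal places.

k = ln 2 / 16 = 0.04332 per h
Dose 1 (430 mg at t=0 h): 430·exp(−0.04332·32) = 107.500 mg/L
Dose 2 (450 mg at t=7 h): 450·exp(−0.04332·25) = 152.354 mg/L
Dose 3 (315 mg at t=14 h): 315·exp(−0.04332·18) = 144.428 mg/L
Dose 4 (140 mg at t=21 h): 140·exp(−0.04332·11) = 86.930 mg/L
Dose 5 (180 mg at t=28 h): 180·exp(−0.04332·4) = 151.361 mg/L
C(32) = 107.500 + 152.354 + 144.428 + 86.930 + 151.361 = 642.573 mg/L

642.573 mg/L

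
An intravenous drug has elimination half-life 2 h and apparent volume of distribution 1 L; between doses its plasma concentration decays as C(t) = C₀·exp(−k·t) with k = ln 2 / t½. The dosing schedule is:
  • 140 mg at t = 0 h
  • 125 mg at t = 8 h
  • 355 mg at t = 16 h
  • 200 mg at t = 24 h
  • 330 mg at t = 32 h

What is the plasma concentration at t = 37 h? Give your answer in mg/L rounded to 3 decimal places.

60.797 mg/L

k = ln 2 / 2 = 0.34657 per h
Dose 1 (140 mg at t=0 h): 140·exp(−0.34657·37) = 0.000 mg/L
Dose 2 (125 mg at t=8 h): 125·exp(−0.34657·29) = 0.005 mg/L
Dose 3 (355 mg at t=16 h): 355·exp(−0.34657·21) = 0.245 mg/L
Dose 4 (200 mg at t=24 h): 200·exp(−0.34657·13) = 2.210 mg/L
Dose 5 (330 mg at t=32 h): 330·exp(−0.34657·5) = 58.336 mg/L
C(37) = 0.000 + 0.005 + 0.245 + 2.210 + 58.336 = 60.797 mg/L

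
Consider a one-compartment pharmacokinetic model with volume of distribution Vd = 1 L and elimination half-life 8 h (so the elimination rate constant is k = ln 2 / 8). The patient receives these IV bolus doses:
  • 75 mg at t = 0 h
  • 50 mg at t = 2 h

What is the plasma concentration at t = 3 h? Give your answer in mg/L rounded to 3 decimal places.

103.683 mg/L

k = ln 2 / 8 = 0.08664 per h
Dose 1 (75 mg at t=0 h): 75·exp(−0.08664·3) = 57.833 mg/L
Dose 2 (50 mg at t=2 h): 50·exp(−0.08664·1) = 45.850 mg/L
C(3) = 57.833 + 45.850 = 103.683 mg/L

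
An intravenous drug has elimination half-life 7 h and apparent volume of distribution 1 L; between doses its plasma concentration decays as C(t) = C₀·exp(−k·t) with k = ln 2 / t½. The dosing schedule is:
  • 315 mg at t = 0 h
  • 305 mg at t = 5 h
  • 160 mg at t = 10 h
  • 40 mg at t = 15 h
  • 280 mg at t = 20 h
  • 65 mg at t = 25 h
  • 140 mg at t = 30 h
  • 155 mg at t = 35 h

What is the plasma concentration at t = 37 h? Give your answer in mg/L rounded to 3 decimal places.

305.444 mg/L

k = ln 2 / 7 = 0.09902 per h
Dose 1 (315 mg at t=0 h): 315·exp(−0.09902·37) = 8.075 mg/L
Dose 2 (305 mg at t=5 h): 305·exp(−0.09902·32) = 12.828 mg/L
Dose 3 (160 mg at t=10 h): 160·exp(−0.09902·27) = 11.041 mg/L
Dose 4 (40 mg at t=15 h): 40·exp(−0.09902·22) = 4.529 mg/L
Dose 5 (280 mg at t=20 h): 280·exp(−0.09902·17) = 52.010 mg/L
Dose 6 (65 mg at t=25 h): 65·exp(−0.09902·12) = 19.809 mg/L
Dose 7 (140 mg at t=30 h): 140·exp(−0.09902·7) = 70.000 mg/L
Dose 8 (155 mg at t=35 h): 155·exp(−0.09902·2) = 127.152 mg/L
C(37) = 8.075 + 12.828 + 11.041 + 4.529 + 52.010 + 19.809 + 70.000 + 127.152 = 305.444 mg/L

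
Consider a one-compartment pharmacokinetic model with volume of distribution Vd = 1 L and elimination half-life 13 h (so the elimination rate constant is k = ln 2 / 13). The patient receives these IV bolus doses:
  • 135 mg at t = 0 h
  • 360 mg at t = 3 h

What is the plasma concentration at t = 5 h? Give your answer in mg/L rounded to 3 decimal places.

426.994 mg/L

k = ln 2 / 13 = 0.05332 per h
Dose 1 (135 mg at t=0 h): 135·exp(−0.05332·5) = 103.408 mg/L
Dose 2 (360 mg at t=3 h): 360·exp(−0.05332·2) = 323.586 mg/L
C(5) = 103.408 + 323.586 = 426.994 mg/L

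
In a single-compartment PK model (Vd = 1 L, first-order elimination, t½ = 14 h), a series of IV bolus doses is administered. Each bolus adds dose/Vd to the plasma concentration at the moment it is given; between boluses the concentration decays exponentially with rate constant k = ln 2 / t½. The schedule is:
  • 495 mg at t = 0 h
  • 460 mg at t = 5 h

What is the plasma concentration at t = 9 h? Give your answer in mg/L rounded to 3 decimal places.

k = ln 2 / 14 = 0.04951 per h
Dose 1 (495 mg at t=0 h): 495·exp(−0.04951·9) = 317.019 mg/L
Dose 2 (460 mg at t=5 h): 460·exp(−0.04951·4) = 377.354 mg/L
C(9) = 317.019 + 377.354 = 694.374 mg/L

694.374 mg/L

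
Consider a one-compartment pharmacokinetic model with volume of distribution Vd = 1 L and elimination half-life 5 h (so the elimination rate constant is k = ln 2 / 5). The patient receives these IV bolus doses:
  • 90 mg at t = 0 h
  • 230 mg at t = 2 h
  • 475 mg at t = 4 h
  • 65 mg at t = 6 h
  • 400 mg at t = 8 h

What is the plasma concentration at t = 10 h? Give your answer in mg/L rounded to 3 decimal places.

645.603 mg/L

k = ln 2 / 5 = 0.13863 per h
Dose 1 (90 mg at t=0 h): 90·exp(−0.13863·10) = 22.500 mg/L
Dose 2 (230 mg at t=2 h): 230·exp(−0.13863·8) = 75.872 mg/L
Dose 3 (475 mg at t=4 h): 475·exp(−0.13863·6) = 206.756 mg/L
Dose 4 (65 mg at t=6 h): 65·exp(−0.13863·4) = 37.333 mg/L
Dose 5 (400 mg at t=8 h): 400·exp(−0.13863·2) = 303.143 mg/L
C(10) = 22.500 + 75.872 + 206.756 + 37.333 + 303.143 = 645.603 mg/L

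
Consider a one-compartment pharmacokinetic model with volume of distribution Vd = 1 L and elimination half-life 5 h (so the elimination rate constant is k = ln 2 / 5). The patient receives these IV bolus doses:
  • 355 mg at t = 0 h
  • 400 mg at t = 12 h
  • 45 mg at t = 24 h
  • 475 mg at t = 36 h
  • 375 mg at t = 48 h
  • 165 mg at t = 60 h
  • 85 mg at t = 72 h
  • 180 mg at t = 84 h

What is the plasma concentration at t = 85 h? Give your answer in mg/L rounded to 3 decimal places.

178.657 mg/L

k = ln 2 / 5 = 0.13863 per h
Dose 1 (355 mg at t=0 h): 355·exp(−0.13863·85) = 0.003 mg/L
Dose 2 (400 mg at t=12 h): 400·exp(−0.13863·73) = 0.016 mg/L
Dose 3 (45 mg at t=24 h): 45·exp(−0.13863·61) = 0.010 mg/L
Dose 4 (475 mg at t=36 h): 475·exp(−0.13863·49) = 0.533 mg/L
Dose 5 (375 mg at t=48 h): 375·exp(−0.13863·37) = 2.220 mg/L
Dose 6 (165 mg at t=60 h): 165·exp(−0.13863·25) = 5.156 mg/L
Dose 7 (85 mg at t=72 h): 85·exp(−0.13863·13) = 14.020 mg/L
Dose 8 (180 mg at t=84 h): 180·exp(−0.13863·1) = 156.699 mg/L
C(85) = 0.003 + 0.016 + 0.010 + 0.533 + 2.220 + 5.156 + 14.020 + 156.699 = 178.657 mg/L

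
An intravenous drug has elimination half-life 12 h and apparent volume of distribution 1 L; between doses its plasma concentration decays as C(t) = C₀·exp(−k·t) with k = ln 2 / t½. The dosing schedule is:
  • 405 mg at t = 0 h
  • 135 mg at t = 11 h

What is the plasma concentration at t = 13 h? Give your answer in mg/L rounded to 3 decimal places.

311.406 mg/L

k = ln 2 / 12 = 0.05776 per h
Dose 1 (405 mg at t=0 h): 405·exp(−0.05776·13) = 191.135 mg/L
Dose 2 (135 mg at t=11 h): 135·exp(−0.05776·2) = 120.271 mg/L
C(13) = 191.135 + 120.271 = 311.406 mg/L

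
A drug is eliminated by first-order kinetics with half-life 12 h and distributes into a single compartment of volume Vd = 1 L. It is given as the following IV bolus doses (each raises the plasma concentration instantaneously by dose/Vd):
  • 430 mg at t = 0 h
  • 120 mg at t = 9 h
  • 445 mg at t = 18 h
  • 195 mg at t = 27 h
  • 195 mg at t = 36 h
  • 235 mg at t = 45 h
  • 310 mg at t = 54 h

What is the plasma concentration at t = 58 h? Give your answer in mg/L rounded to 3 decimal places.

k = ln 2 / 12 = 0.05776 per h
Dose 1 (430 mg at t=0 h): 430·exp(−0.05776·58) = 15.083 mg/L
Dose 2 (120 mg at t=9 h): 120·exp(−0.05776·49) = 7.079 mg/L
Dose 3 (445 mg at t=18 h): 445·exp(−0.05776·40) = 44.150 mg/L
Dose 4 (195 mg at t=27 h): 195·exp(−0.05776·31) = 32.537 mg/L
Dose 5 (195 mg at t=36 h): 195·exp(−0.05776·22) = 54.720 mg/L
Dose 6 (235 mg at t=45 h): 235·exp(−0.05776·13) = 110.905 mg/L
Dose 7 (310 mg at t=54 h): 310·exp(−0.05776·4) = 246.047 mg/L
C(58) = 15.083 + 7.079 + 44.150 + 32.537 + 54.720 + 110.905 + 246.047 = 510.521 mg/L

510.521 mg/L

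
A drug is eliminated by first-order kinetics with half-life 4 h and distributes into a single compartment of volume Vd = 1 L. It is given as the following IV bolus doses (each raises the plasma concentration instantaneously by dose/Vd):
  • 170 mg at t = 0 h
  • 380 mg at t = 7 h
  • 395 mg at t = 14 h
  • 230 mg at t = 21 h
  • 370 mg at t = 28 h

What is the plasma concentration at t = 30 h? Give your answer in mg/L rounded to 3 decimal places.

342.669 mg/L

k = ln 2 / 4 = 0.17329 per h
Dose 1 (170 mg at t=0 h): 170·exp(−0.17329·30) = 0.939 mg/L
Dose 2 (380 mg at t=7 h): 380·exp(−0.17329·23) = 7.061 mg/L
Dose 3 (395 mg at t=14 h): 395·exp(−0.17329·16) = 24.688 mg/L
Dose 4 (230 mg at t=21 h): 230·exp(−0.17329·9) = 48.352 mg/L
Dose 5 (370 mg at t=28 h): 370·exp(−0.17329·2) = 261.630 mg/L
C(30) = 0.939 + 7.061 + 24.688 + 48.352 + 261.630 = 342.669 mg/L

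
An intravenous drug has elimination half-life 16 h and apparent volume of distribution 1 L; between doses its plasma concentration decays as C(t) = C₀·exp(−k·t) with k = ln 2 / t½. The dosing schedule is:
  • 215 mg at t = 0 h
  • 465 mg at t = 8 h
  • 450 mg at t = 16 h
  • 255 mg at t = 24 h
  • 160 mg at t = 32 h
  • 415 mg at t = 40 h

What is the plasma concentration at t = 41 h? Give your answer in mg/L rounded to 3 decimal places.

k = ln 2 / 16 = 0.04332 per h
Dose 1 (215 mg at t=0 h): 215·exp(−0.04332·41) = 36.396 mg/L
Dose 2 (465 mg at t=8 h): 465·exp(−0.04332·33) = 111.321 mg/L
Dose 3 (450 mg at t=16 h): 450·exp(−0.04332·25) = 152.354 mg/L
Dose 4 (255 mg at t=24 h): 255·exp(−0.04332·17) = 122.094 mg/L
Dose 5 (160 mg at t=32 h): 160·exp(−0.04332·9) = 108.340 mg/L
Dose 6 (415 mg at t=40 h): 415·exp(−0.04332·1) = 397.405 mg/L
C(41) = 36.396 + 111.321 + 152.354 + 122.094 + 108.340 + 397.405 = 927.911 mg/L

927.911 mg/L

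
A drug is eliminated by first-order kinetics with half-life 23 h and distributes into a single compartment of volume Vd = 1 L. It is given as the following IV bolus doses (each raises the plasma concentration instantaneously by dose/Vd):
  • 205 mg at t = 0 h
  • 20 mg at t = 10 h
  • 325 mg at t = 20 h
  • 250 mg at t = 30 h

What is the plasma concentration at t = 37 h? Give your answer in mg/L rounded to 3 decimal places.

473.242 mg/L

k = ln 2 / 23 = 0.03014 per h
Dose 1 (205 mg at t=0 h): 205·exp(−0.03014·37) = 67.218 mg/L
Dose 2 (20 mg at t=10 h): 20·exp(−0.03014·27) = 8.864 mg/L
Dose 3 (325 mg at t=20 h): 325·exp(−0.03014·17) = 194.708 mg/L
Dose 4 (250 mg at t=30 h): 250·exp(−0.03014·7) = 202.452 mg/L
C(37) = 67.218 + 8.864 + 194.708 + 202.452 = 473.242 mg/L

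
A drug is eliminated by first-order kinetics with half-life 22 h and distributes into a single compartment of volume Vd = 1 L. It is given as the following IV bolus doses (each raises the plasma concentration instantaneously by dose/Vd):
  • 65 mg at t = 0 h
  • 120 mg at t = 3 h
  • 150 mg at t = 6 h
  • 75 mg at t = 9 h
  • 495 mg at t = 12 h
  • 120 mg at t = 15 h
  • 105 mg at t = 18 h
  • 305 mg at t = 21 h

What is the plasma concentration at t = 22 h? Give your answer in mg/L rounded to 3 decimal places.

k = ln 2 / 22 = 0.03151 per h
Dose 1 (65 mg at t=0 h): 65·exp(−0.03151·22) = 32.500 mg/L
Dose 2 (120 mg at t=3 h): 120·exp(−0.03151·19) = 65.948 mg/L
Dose 3 (150 mg at t=6 h): 150·exp(−0.03151·16) = 90.607 mg/L
Dose 4 (75 mg at t=9 h): 75·exp(−0.03151·13) = 49.794 mg/L
Dose 5 (495 mg at t=12 h): 495·exp(−0.03151·10) = 361.221 mg/L
Dose 6 (120 mg at t=15 h): 120·exp(−0.03151·7) = 96.250 mg/L
Dose 7 (105 mg at t=18 h): 105·exp(−0.03151·4) = 92.567 mg/L
Dose 8 (305 mg at t=21 h): 305·exp(−0.03151·1) = 295.540 mg/L
C(22) = 32.500 + 65.948 + 90.607 + 49.794 + 361.221 + 96.250 + 92.567 + 295.540 = 1084.427 mg/L

1084.427 mg/L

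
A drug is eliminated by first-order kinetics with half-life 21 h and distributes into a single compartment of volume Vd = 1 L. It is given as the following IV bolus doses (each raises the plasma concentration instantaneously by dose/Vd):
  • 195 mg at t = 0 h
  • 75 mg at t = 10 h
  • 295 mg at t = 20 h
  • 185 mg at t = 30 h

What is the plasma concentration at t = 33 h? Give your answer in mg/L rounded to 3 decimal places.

460.351 mg/L

k = ln 2 / 21 = 0.03301 per h
Dose 1 (195 mg at t=0 h): 195·exp(−0.03301·33) = 65.613 mg/L
Dose 2 (75 mg at t=10 h): 75·exp(−0.03301·23) = 35.104 mg/L
Dose 3 (295 mg at t=20 h): 295·exp(−0.03301·13) = 192.075 mg/L
Dose 4 (185 mg at t=30 h): 185·exp(−0.03301·3) = 167.559 mg/L
C(33) = 65.613 + 35.104 + 192.075 + 167.559 = 460.351 mg/L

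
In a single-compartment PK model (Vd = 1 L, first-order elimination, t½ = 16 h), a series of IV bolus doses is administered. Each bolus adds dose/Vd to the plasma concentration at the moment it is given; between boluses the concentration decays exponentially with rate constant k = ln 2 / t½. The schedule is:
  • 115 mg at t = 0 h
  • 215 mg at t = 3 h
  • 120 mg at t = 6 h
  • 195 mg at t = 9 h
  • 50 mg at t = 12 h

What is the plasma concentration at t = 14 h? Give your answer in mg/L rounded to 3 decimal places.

k = ln 2 / 16 = 0.04332 per h
Dose 1 (115 mg at t=0 h): 115·exp(−0.04332·14) = 62.704 mg/L
Dose 2 (215 mg at t=3 h): 215·exp(−0.04332·11) = 133.500 mg/L
Dose 3 (120 mg at t=6 h): 120·exp(−0.04332·8) = 84.853 mg/L
Dose 4 (195 mg at t=9 h): 195·exp(−0.04332·5) = 157.023 mg/L
Dose 5 (50 mg at t=12 h): 50·exp(−0.04332·2) = 45.850 mg/L
C(14) = 62.704 + 133.500 + 84.853 + 157.023 + 45.850 = 483.930 mg/L

483.930 mg/L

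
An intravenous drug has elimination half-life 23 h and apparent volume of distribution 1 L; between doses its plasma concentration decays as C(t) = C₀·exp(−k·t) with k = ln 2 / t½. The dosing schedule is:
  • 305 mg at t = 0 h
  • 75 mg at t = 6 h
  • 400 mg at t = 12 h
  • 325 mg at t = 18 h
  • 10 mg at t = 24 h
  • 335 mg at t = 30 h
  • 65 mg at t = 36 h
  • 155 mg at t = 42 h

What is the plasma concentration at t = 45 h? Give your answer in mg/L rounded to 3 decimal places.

k = ln 2 / 23 = 0.03014 per h
Dose 1 (305 mg at t=0 h): 305·exp(−0.03014·45) = 78.583 mg/L
Dose 2 (75 mg at t=6 h): 75·exp(−0.03014·39) = 23.154 mg/L
Dose 3 (400 mg at t=12 h): 400·exp(−0.03014·33) = 147.961 mg/L
Dose 4 (325 mg at t=18 h): 325·exp(−0.03014·27) = 144.046 mg/L
Dose 5 (10 mg at t=24 h): 10·exp(−0.03014·21) = 5.311 mg/L
Dose 6 (335 mg at t=30 h): 335·exp(−0.03014·15) = 213.167 mg/L
Dose 7 (65 mg at t=36 h): 65·exp(−0.03014·9) = 49.559 mg/L
Dose 8 (155 mg at t=42 h): 155·exp(−0.03014·3) = 141.601 mg/L
C(45) = 78.583 + 23.154 + 147.961 + 144.046 + 5.311 + 213.167 + 49.559 + 141.601 = 803.381 mg/L

803.381 mg/L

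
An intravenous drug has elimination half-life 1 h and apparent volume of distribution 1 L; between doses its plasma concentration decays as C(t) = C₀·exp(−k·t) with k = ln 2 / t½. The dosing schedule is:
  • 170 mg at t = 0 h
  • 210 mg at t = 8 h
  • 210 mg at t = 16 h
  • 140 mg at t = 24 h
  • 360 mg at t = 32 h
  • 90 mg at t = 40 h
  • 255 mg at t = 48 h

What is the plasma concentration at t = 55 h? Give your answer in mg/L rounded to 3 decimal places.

k = ln 2 / 1 = 0.69315 per h
Dose 1 (170 mg at t=0 h): 170·exp(−0.69315·55) = 0.000 mg/L
Dose 2 (210 mg at t=8 h): 210·exp(−0.69315·47) = 0.000 mg/L
Dose 3 (210 mg at t=16 h): 210·exp(−0.69315·39) = 0.000 mg/L
Dose 4 (140 mg at t=24 h): 140·exp(−0.69315·31) = 0.000 mg/L
Dose 5 (360 mg at t=32 h): 360·exp(−0.69315·23) = 0.000 mg/L
Dose 6 (90 mg at t=40 h): 90·exp(−0.69315·15) = 0.003 mg/L
Dose 7 (255 mg at t=48 h): 255·exp(−0.69315·7) = 1.992 mg/L
C(55) = 0.000 + 0.000 + 0.000 + 0.000 + 0.000 + 0.003 + 1.992 = 1.995 mg/L

1.995 mg/L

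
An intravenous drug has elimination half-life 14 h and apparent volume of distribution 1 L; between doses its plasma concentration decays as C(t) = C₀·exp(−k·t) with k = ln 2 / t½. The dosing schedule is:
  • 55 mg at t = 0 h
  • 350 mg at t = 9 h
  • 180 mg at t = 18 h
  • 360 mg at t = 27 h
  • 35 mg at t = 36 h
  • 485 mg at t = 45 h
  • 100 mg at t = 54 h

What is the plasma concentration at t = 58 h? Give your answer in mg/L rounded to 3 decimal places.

k = ln 2 / 14 = 0.04951 per h
Dose 1 (55 mg at t=0 h): 55·exp(−0.04951·58) = 3.113 mg/L
Dose 2 (350 mg at t=9 h): 350·exp(−0.04951·49) = 30.936 mg/L
Dose 3 (180 mg at t=18 h): 180·exp(−0.04951·40) = 24.842 mg/L
Dose 4 (360 mg at t=27 h): 360·exp(−0.04951·31) = 77.578 mg/L
Dose 5 (35 mg at t=36 h): 35·exp(−0.04951·22) = 11.777 mg/L
Dose 6 (485 mg at t=45 h): 485·exp(−0.04951·13) = 254.808 mg/L
Dose 7 (100 mg at t=54 h): 100·exp(−0.04951·4) = 82.034 mg/L
C(58) = 3.113 + 30.936 + 24.842 + 77.578 + 11.777 + 254.808 + 82.034 = 485.088 mg/L

485.088 mg/L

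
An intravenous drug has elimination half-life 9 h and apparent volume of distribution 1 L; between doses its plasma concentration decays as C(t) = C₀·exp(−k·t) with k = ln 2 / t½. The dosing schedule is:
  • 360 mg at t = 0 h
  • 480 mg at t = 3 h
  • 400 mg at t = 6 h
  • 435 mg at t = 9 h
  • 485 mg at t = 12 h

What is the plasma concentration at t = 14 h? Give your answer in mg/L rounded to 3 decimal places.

k = ln 2 / 9 = 0.07702 per h
Dose 1 (360 mg at t=0 h): 360·exp(−0.07702·14) = 122.471 mg/L
Dose 2 (480 mg at t=3 h): 480·exp(−0.07702·11) = 205.739 mg/L
Dose 3 (400 mg at t=6 h): 400·exp(−0.07702·8) = 216.012 mg/L
Dose 4 (435 mg at t=9 h): 435·exp(−0.07702·5) = 295.972 mg/L
Dose 5 (485 mg at t=12 h): 485·exp(−0.07702·2) = 415.763 mg/L
C(14) = 122.471 + 205.739 + 216.012 + 295.972 + 415.763 = 1255.957 mg/L

1255.957 mg/L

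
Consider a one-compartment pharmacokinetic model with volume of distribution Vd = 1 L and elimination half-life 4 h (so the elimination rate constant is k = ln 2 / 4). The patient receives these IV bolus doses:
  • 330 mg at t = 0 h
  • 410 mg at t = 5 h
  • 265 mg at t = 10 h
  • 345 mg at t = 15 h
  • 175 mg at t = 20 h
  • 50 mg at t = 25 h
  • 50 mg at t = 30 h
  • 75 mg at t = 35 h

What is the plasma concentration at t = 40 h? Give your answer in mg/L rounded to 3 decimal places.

k = ln 2 / 4 = 0.17329 per h
Dose 1 (330 mg at t=0 h): 330·exp(−0.17329·40) = 0.322 mg/L
Dose 2 (410 mg at t=5 h): 410·exp(−0.17329·35) = 0.952 mg/L
Dose 3 (265 mg at t=10 h): 265·exp(−0.17329·30) = 1.464 mg/L
Dose 4 (345 mg at t=15 h): 345·exp(−0.17329·25) = 4.533 mg/L
Dose 5 (175 mg at t=20 h): 175·exp(−0.17329·20) = 5.469 mg/L
Dose 6 (50 mg at t=25 h): 50·exp(−0.17329·15) = 3.716 mg/L
Dose 7 (50 mg at t=30 h): 50·exp(−0.17329·10) = 8.839 mg/L
Dose 8 (75 mg at t=35 h): 75·exp(−0.17329·5) = 31.534 mg/L
C(40) = 0.322 + 0.952 + 1.464 + 4.533 + 5.469 + 3.716 + 8.839 + 31.534 = 56.829 mg/L

56.829 mg/L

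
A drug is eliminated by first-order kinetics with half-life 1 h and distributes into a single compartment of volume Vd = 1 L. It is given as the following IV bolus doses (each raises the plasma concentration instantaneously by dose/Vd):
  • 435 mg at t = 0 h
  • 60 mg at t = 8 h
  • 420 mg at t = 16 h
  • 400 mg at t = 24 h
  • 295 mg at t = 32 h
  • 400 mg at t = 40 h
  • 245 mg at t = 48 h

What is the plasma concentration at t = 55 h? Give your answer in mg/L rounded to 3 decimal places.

1.926 mg/L

k = ln 2 / 1 = 0.69315 per h
Dose 1 (435 mg at t=0 h): 435·exp(−0.69315·55) = 0.000 mg/L
Dose 2 (60 mg at t=8 h): 60·exp(−0.69315·47) = 0.000 mg/L
Dose 3 (420 mg at t=16 h): 420·exp(−0.69315·39) = 0.000 mg/L
Dose 4 (400 mg at t=24 h): 400·exp(−0.69315·31) = 0.000 mg/L
Dose 5 (295 mg at t=32 h): 295·exp(−0.69315·23) = 0.000 mg/L
Dose 6 (400 mg at t=40 h): 400·exp(−0.69315·15) = 0.012 mg/L
Dose 7 (245 mg at t=48 h): 245·exp(−0.69315·7) = 1.914 mg/L
C(55) = 0.000 + 0.000 + 0.000 + 0.000 + 0.000 + 0.012 + 1.914 = 1.926 mg/L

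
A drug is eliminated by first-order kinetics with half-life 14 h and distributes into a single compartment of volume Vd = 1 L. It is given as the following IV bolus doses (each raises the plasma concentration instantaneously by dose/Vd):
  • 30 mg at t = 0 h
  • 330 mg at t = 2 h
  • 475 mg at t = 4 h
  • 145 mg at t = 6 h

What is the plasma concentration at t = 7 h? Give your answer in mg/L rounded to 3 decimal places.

826.280 mg/L

k = ln 2 / 14 = 0.04951 per h
Dose 1 (30 mg at t=0 h): 30·exp(−0.04951·7) = 21.213 mg/L
Dose 2 (330 mg at t=2 h): 330·exp(−0.04951·5) = 257.634 mg/L
Dose 3 (475 mg at t=4 h): 475·exp(−0.04951·3) = 409.437 mg/L
Dose 4 (145 mg at t=6 h): 145·exp(−0.04951·1) = 137.996 mg/L
C(7) = 21.213 + 257.634 + 409.437 + 137.996 = 826.280 mg/L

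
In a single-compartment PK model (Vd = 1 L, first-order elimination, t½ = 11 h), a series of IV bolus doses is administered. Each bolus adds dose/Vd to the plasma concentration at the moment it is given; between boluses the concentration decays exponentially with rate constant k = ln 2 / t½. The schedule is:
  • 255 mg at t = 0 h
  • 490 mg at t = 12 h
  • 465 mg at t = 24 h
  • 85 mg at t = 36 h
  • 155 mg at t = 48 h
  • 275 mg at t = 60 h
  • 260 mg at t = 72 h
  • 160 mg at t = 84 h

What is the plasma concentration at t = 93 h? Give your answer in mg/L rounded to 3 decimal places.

k = ln 2 / 11 = 0.06301 per h
Dose 1 (255 mg at t=0 h): 255·exp(−0.06301·93) = 0.727 mg/L
Dose 2 (490 mg at t=12 h): 490·exp(−0.06301·81) = 2.975 mg/L
Dose 3 (465 mg at t=24 h): 465·exp(−0.06301·69) = 6.014 mg/L
Dose 4 (85 mg at t=36 h): 85·exp(−0.06301·57) = 2.342 mg/L
Dose 5 (155 mg at t=48 h): 155·exp(−0.06301·45) = 9.096 mg/L
Dose 6 (275 mg at t=60 h): 275·exp(−0.06301·33) = 34.375 mg/L
Dose 7 (260 mg at t=72 h): 260·exp(−0.06301·21) = 69.228 mg/L
Dose 8 (160 mg at t=84 h): 160·exp(−0.06301·9) = 90.745 mg/L
C(93) = 0.727 + 2.975 + 6.014 + 2.342 + 9.096 + 34.375 + 69.228 + 90.745 = 215.502 mg/L

215.502 mg/L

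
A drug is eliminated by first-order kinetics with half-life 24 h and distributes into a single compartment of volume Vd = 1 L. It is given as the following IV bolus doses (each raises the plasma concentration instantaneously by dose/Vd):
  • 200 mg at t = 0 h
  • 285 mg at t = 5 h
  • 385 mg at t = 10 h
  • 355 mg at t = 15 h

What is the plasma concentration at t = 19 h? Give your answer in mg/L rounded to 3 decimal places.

918.895 mg/L

k = ln 2 / 24 = 0.02888 per h
Dose 1 (200 mg at t=0 h): 200·exp(−0.02888·19) = 115.535 mg/L
Dose 2 (285 mg at t=5 h): 285·exp(−0.02888·14) = 190.215 mg/L
Dose 3 (385 mg at t=10 h): 385·exp(−0.02888·9) = 296.876 mg/L
Dose 4 (355 mg at t=15 h): 355·exp(−0.02888·4) = 316.269 mg/L
C(19) = 115.535 + 190.215 + 296.876 + 316.269 = 918.895 mg/L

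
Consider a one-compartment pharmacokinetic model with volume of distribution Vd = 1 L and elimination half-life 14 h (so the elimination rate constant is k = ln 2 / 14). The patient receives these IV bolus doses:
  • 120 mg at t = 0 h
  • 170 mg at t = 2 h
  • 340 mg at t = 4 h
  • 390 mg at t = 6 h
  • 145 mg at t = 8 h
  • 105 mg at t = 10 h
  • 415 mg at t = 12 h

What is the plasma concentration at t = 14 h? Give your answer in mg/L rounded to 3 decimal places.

1193.276 mg/L

k = ln 2 / 14 = 0.04951 per h
Dose 1 (120 mg at t=0 h): 120·exp(−0.04951·14) = 60.000 mg/L
Dose 2 (170 mg at t=2 h): 170·exp(−0.04951·12) = 93.848 mg/L
Dose 3 (340 mg at t=4 h): 340·exp(−0.04951·10) = 207.232 mg/L
Dose 4 (390 mg at t=6 h): 390·exp(−0.04951·8) = 262.451 mg/L
Dose 5 (145 mg at t=8 h): 145·exp(−0.04951·6) = 107.735 mg/L
Dose 6 (105 mg at t=10 h): 105·exp(−0.04951·4) = 86.135 mg/L
Dose 7 (415 mg at t=12 h): 415·exp(−0.04951·2) = 375.875 mg/L
C(14) = 60.000 + 93.848 + 207.232 + 262.451 + 107.735 + 86.135 + 375.875 = 1193.276 mg/L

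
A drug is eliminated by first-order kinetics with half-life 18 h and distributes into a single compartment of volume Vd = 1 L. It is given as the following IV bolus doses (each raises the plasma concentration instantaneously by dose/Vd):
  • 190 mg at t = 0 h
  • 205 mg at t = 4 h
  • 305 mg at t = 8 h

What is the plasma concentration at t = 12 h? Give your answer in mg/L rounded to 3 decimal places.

531.800 mg/L

k = ln 2 / 18 = 0.03851 per h
Dose 1 (190 mg at t=0 h): 190·exp(−0.03851·12) = 119.692 mg/L
Dose 2 (205 mg at t=4 h): 205·exp(−0.03851·8) = 150.648 mg/L
Dose 3 (305 mg at t=8 h): 305·exp(−0.03851·4) = 261.459 mg/L
C(12) = 119.692 + 150.648 + 261.459 = 531.800 mg/L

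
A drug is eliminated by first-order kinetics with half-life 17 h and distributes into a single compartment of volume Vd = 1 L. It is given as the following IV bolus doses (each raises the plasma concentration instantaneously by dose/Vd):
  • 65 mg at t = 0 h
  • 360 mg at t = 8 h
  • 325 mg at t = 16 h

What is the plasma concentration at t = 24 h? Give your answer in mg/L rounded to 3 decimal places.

446.464 mg/L

k = ln 2 / 17 = 0.04077 per h
Dose 1 (65 mg at t=0 h): 65·exp(−0.04077·24) = 24.430 mg/L
Dose 2 (360 mg at t=8 h): 360·exp(−0.04077·16) = 187.491 mg/L
Dose 3 (325 mg at t=16 h): 325·exp(−0.04077·8) = 234.543 mg/L
C(24) = 24.430 + 187.491 + 234.543 = 446.464 mg/L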